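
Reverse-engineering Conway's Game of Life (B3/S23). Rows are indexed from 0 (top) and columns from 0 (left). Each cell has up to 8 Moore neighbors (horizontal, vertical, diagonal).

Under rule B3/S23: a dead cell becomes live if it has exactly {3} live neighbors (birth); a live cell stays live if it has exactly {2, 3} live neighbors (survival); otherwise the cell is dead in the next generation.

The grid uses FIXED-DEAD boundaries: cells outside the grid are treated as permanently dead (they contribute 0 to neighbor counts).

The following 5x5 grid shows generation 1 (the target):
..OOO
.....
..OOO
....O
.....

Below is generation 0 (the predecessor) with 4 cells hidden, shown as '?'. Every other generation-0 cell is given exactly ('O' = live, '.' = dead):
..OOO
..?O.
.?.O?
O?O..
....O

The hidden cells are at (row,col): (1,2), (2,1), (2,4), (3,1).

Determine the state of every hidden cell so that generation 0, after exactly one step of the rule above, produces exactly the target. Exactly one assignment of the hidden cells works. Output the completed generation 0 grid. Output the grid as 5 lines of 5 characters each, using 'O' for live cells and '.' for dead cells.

Hidden generation-0 cells (in order): (1,2), (2,1), (2,4), (3,1).
A hidden cell only influences target cells in its own 3x3 neighborhood. Try each of the 2^4 = 16 assignments, step the completed generation 0 forward once under B3/S23, and compare with the target:
  (1,2)=. (2,1)=. (2,4)=. (3,1)=. -> step gives (2,4)='.' but target has 'O' -> reject
  (1,2)=. (2,1)=. (2,4)=. (3,1)=O -> step gives (2,1)='O' but target has '.' -> reject
  (1,2)=. (2,1)=. (2,4)=O (3,1)=. -> step reproduces the target at every cell -> ACCEPT
  (1,2)=. (2,1)=. (2,4)=O (3,1)=O -> step gives (2,1)='O' but target has '.' -> reject
  (1,2)=. (2,1)=O (2,4)=. (3,1)=. -> step gives (2,1)='O' but target has '.' -> reject
  (1,2)=. (2,1)=O (2,4)=. (3,1)=O -> step gives (2,0)='O' but target has '.' -> reject
  (1,2)=. (2,1)=O (2,4)=O (3,1)=. -> step gives (2,1)='O' but target has '.' -> reject
  (1,2)=. (2,1)=O (2,4)=O (3,1)=O -> step gives (2,0)='O' but target has '.' -> reject
  (1,2)=O (2,1)=. (2,4)=. (3,1)=. -> step gives (0,3)='.' but target has 'O' -> reject
  (1,2)=O (2,1)=. (2,4)=. (3,1)=O -> step gives (0,3)='.' but target has 'O' -> reject
  (1,2)=O (2,1)=. (2,4)=O (3,1)=. -> step gives (0,3)='.' but target has 'O' -> reject
  (1,2)=O (2,1)=. (2,4)=O (3,1)=O -> step gives (0,3)='.' but target has 'O' -> reject
  (1,2)=O (2,1)=O (2,4)=. (3,1)=. -> step gives (0,3)='.' but target has 'O' -> reject
  (1,2)=O (2,1)=O (2,4)=. (3,1)=O -> step gives (0,3)='.' but target has 'O' -> reject
  (1,2)=O (2,1)=O (2,4)=O (3,1)=. -> step gives (0,3)='.' but target has 'O' -> reject
  (1,2)=O (2,1)=O (2,4)=O (3,1)=O -> step gives (0,3)='.' but target has 'O' -> reject
Unique solution: (1,2)=dead, (2,1)=dead, (2,4)=live, (3,1)=dead.
Check: live-neighbor counts of every cell in the completed generation 0:
01232
01455
12332
02143
12120
Applying B3/S23 to generation 0 with these counts gives:
..OOO
.....
..OOO
....O
.....
which matches the target exactly.

Answer: ..OOO
...O.
...OO
O.O..
....O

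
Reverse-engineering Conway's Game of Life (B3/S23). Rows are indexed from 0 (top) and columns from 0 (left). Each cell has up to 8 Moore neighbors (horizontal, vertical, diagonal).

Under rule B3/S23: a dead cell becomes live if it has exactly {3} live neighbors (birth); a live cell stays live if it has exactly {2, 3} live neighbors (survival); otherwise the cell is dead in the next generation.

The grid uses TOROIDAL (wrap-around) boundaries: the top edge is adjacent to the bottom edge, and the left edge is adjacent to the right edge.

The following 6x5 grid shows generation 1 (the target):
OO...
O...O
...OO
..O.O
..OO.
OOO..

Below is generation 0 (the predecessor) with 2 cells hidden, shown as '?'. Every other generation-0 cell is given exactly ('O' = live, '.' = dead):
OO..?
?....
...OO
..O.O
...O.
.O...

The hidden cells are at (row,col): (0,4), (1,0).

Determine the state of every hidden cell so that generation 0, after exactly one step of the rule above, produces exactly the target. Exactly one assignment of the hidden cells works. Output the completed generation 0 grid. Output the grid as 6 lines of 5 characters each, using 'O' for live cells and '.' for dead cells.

Hidden generation-0 cells (in order): (0,4), (1,0).
A hidden cell only influences target cells in its own 3x3 neighborhood. Try each of the 2^2 = 4 assignments, step the completed generation 0 forward once under B3/S23, and compare with the target:
  (0,4)=. (1,0)=. -> step reproduces the target at every cell -> ACCEPT
  (0,4)=. (1,0)=O -> step gives (1,1)='O' but target has '.' -> reject
  (0,4)=O (1,0)=. -> step gives (1,0)='.' but target has 'O' -> reject
  (0,4)=O (1,0)=O -> step gives (0,0)='.' but target has 'O' -> reject
Unique solution: (0,4)=dead, (1,0)=dead.
Check: live-neighbor counts of every cell in the completed generation 0:
22201
32223
21232
21253
22322
32312
Applying B3/S23 to generation 0 with these counts gives:
OO...
O...O
...OO
..O.O
..OO.
OOO..
which matches the target exactly.

Answer: OO...
.....
...OO
..O.O
...O.
.O...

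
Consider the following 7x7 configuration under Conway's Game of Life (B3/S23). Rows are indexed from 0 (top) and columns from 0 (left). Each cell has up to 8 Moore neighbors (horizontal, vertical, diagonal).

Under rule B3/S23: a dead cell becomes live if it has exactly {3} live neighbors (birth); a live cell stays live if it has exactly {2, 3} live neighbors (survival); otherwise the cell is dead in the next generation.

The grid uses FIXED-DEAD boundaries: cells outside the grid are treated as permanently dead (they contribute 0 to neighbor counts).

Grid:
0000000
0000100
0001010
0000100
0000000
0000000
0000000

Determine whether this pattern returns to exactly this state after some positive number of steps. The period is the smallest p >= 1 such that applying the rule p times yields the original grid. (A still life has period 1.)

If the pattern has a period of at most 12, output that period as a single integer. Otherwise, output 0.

Answer: 1

Derivation:
Simulating and comparing each generation to the original:
Gen 0 (original, given above): 4 live cells
Gen 1: 4 live cells, MATCHES original -> period = 1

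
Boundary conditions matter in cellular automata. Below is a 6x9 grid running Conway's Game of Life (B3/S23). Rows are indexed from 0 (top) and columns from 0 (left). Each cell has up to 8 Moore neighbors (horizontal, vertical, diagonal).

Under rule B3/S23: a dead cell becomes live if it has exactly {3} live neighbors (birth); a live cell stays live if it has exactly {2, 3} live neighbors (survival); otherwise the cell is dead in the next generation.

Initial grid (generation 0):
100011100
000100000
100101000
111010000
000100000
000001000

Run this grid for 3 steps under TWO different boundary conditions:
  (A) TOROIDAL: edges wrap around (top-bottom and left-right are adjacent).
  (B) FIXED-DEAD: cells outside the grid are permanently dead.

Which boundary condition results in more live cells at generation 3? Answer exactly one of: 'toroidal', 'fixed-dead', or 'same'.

Answer: toroidal

Derivation:
Under TOROIDAL boundary, generation 3:
000101110
000101000
000111000
110011001
010101000
000101000
Population = 19

Under FIXED-DEAD boundary, generation 3:
000011000
000101000
000101000
110011000
010010000
000100000
Population = 13

Comparison: toroidal=19, fixed-dead=13 -> toroidal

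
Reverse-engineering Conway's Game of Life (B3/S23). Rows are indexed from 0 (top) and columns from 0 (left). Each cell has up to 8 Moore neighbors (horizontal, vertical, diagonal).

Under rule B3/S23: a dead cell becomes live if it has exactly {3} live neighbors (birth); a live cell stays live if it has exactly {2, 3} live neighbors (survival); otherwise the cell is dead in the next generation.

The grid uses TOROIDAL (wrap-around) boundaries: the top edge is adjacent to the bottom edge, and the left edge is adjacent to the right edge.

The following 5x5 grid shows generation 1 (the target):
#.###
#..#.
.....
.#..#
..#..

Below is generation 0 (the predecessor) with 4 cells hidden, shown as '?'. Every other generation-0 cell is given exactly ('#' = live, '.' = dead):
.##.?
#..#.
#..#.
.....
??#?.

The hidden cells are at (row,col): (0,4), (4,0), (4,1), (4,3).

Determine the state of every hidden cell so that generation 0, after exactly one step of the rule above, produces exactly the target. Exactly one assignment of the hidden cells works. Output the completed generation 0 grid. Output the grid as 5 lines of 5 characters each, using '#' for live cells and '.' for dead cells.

Answer: .##..
#..#.
#..#.
.....
#.#..

Derivation:
Hidden generation-0 cells (in order): (0,4), (4,0), (4,1), (4,3).
A hidden cell only influences target cells in its own 3x3 neighborhood. Try each of the 2^4 = 16 assignments, step the completed generation 0 forward once under B3/S23, and compare with the target:
  (0,4)=. (4,0)=. (4,1)=. (4,3)=. -> step gives (0,0)='.' but target has '#' -> reject
  (0,4)=. (4,0)=. (4,1)=. (4,3)=# -> step gives (0,0)='.' but target has '#' -> reject
  (0,4)=. (4,0)=. (4,1)=# (4,3)=. -> step gives (0,2)='.' but target has '#' -> reject
  (0,4)=. (4,0)=. (4,1)=# (4,3)=# -> step gives (0,2)='.' but target has '#' -> reject
  (0,4)=. (4,0)=# (4,1)=. (4,3)=. -> step reproduces the target at every cell -> ACCEPT
  (0,4)=. (4,0)=# (4,1)=. (4,3)=# -> step gives (0,2)='.' but target has '#' -> reject
  (0,4)=. (4,0)=# (4,1)=# (4,3)=. -> step gives (0,0)='.' but target has '#' -> reject
  (0,4)=. (4,0)=# (4,1)=# (4,3)=# -> step gives (0,0)='.' but target has '#' -> reject
  (0,4)=# (4,0)=. (4,1)=. (4,3)=. -> step gives (0,1)='#' but target has '.' -> reject
  (0,4)=# (4,0)=. (4,1)=. (4,3)=# -> step gives (0,1)='#' but target has '.' -> reject
  (0,4)=# (4,0)=. (4,1)=# (4,3)=. -> step gives (0,0)='.' but target has '#' -> reject
  (0,4)=# (4,0)=. (4,1)=# (4,3)=# -> step gives (0,0)='.' but target has '#' -> reject
  (0,4)=# (4,0)=# (4,1)=. (4,3)=. -> step gives (0,0)='.' but target has '#' -> reject
  (0,4)=# (4,0)=# (4,1)=. (4,3)=# -> step gives (0,0)='.' but target has '#' -> reject
  (0,4)=# (4,0)=# (4,1)=# (4,3)=. -> step gives (0,0)='.' but target has '#' -> reject
  (0,4)=# (4,0)=# (4,1)=# (4,3)=# -> step gives (0,0)='.' but target has '#' -> reject
Unique solution: (0,4)=dead, (4,0)=live, (4,1)=dead, (4,3)=dead.
Check: live-neighbor counts of every cell in the completed generation 0:
34333
24424
12214
23223
14221
Applying B3/S23 to generation 0 with these counts gives:
#.###
#..#.
.....
.#..#
..#..
which matches the target exactly.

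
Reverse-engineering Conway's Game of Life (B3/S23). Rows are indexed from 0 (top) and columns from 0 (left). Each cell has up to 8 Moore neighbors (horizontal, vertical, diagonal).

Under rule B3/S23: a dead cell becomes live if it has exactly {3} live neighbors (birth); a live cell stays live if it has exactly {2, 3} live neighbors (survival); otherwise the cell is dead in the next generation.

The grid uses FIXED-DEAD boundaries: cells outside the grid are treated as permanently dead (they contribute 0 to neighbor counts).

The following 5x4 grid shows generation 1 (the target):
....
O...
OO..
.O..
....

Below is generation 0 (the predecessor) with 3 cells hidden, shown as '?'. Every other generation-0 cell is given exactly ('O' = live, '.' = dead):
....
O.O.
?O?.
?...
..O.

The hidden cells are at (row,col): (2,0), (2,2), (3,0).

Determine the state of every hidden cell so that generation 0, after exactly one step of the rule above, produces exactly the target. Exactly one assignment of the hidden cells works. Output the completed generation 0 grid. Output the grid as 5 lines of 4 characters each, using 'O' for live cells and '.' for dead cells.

Hidden generation-0 cells (in order): (2,0), (2,2), (3,0).
A hidden cell only influences target cells in its own 3x3 neighborhood. Try each of the 2^3 = 8 assignments, step the completed generation 0 forward once under B3/S23, and compare with the target:
  (2,0)=. (2,2)=. (3,0)=. -> step gives (1,0)='.' but target has 'O' -> reject
  (2,0)=. (2,2)=. (3,0)=O -> step gives (1,0)='.' but target has 'O' -> reject
  (2,0)=. (2,2)=O (3,0)=. -> step gives (1,0)='.' but target has 'O' -> reject
  (2,0)=. (2,2)=O (3,0)=O -> step gives (1,0)='.' but target has 'O' -> reject
  (2,0)=O (2,2)=. (3,0)=. -> step reproduces the target at every cell -> ACCEPT
  (2,0)=O (2,2)=. (3,0)=O -> step gives (2,1)='.' but target has 'O' -> reject
  (2,0)=O (2,2)=O (3,0)=. -> step gives (1,2)='O' but target has '.' -> reject
  (2,0)=O (2,2)=O (3,0)=O -> step gives (1,2)='O' but target has '.' -> reject
Unique solution: (2,0)=live, (2,2)=dead, (3,0)=dead.
Check: live-neighbor counts of every cell in the completed generation 0:
1211
2411
2321
2321
0101
Applying B3/S23 to generation 0 with these counts gives:
....
O...
OO..
.O..
....
which matches the target exactly.

Answer: ....
O.O.
OO..
....
..O.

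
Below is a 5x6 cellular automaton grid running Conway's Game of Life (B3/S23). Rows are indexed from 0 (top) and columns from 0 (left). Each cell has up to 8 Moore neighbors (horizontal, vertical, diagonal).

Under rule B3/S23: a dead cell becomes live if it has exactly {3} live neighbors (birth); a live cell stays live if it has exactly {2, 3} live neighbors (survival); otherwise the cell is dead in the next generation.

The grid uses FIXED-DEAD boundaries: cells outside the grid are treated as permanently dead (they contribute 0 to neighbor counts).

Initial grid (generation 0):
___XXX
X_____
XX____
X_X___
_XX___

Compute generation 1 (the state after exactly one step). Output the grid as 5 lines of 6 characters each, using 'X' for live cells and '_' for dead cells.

Simulating step by step:
Generation 0 (given above): 10 live cells
Generation 1: 9 live cells
(generation 1 grid is the final answer)

Answer: ____X_
XX__X_
X_____
X_X___
_XX___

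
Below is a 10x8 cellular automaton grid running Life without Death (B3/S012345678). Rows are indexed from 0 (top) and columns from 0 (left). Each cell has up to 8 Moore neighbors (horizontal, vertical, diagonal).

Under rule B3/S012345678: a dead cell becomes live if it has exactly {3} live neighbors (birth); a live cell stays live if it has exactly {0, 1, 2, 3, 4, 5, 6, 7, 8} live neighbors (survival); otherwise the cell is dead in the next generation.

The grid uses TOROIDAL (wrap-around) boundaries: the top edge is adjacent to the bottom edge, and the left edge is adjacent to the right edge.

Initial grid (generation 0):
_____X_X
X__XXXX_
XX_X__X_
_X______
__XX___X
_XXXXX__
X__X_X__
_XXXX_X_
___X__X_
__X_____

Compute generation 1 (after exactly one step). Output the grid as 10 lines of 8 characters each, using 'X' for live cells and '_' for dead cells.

Simulating step by step:
Generation 0 (given above): 31 live cells
Generation 1: 45 live cells
(generation 1 grid is the final answer)

Answer: ___X_X_X
XXXXXXX_
XX_X__X_
_X_X___X
X_XX___X
XXXXXXX_
X__X_XX_
_XXXX_XX
_X_XXXX_
__X___X_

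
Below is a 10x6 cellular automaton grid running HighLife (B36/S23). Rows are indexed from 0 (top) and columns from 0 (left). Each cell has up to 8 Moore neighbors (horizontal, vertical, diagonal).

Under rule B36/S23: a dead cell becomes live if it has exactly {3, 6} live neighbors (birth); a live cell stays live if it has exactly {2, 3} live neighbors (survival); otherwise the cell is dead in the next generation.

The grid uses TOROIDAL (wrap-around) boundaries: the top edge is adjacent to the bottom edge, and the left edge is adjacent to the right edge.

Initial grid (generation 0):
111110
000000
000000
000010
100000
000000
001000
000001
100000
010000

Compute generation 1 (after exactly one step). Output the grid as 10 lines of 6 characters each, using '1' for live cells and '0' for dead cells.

Simulating step by step:
Generation 0 (given above): 11 live cells
Generation 1: 10 live cells
(generation 1 grid is the final answer)

Answer: 111100
011100
000000
000000
000000
000000
000000
000000
100000
000101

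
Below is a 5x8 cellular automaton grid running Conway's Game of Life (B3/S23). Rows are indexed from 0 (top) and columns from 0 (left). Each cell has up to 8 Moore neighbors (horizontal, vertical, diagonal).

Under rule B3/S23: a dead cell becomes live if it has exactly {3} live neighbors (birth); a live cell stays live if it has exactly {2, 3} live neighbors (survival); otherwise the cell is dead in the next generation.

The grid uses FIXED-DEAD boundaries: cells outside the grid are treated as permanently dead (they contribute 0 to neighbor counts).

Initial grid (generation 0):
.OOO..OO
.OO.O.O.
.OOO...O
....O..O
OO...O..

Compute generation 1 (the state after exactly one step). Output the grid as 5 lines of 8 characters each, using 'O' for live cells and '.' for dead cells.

Simulating step by step:
Generation 0 (given above): 18 live cells
Generation 1: 18 live cells
(generation 1 grid is the final answer)

Answer: .O.O.OOO
O...OOO.
.O..OOOO
O..OO.O.
........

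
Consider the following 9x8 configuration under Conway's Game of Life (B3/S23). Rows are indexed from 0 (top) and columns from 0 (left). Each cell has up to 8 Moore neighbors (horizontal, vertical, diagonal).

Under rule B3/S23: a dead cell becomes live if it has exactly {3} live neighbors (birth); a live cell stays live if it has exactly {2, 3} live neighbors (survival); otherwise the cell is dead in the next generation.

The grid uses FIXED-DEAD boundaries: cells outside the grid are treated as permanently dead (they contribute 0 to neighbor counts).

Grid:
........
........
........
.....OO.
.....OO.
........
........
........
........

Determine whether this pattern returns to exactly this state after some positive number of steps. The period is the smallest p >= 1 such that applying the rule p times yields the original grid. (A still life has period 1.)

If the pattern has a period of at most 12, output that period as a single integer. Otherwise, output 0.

Simulating and comparing each generation to the original:
Gen 0 (original, given above): 4 live cells
Gen 1: 4 live cells, MATCHES original -> period = 1

Answer: 1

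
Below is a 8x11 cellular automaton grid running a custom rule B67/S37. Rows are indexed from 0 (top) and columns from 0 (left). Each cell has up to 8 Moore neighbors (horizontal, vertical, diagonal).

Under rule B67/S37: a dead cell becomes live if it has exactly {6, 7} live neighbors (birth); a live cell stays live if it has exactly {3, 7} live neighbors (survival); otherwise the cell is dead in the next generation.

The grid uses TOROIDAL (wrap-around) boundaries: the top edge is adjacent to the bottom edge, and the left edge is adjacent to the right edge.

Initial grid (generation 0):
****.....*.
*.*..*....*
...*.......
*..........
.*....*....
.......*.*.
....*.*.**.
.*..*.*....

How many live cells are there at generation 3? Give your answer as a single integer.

Simulating step by step:
Generation 0 (given above): 22 live cells
Generation 1: 6 live cells
...*.......
*.........*
...........
...........
...........
.......*...
........*..
.*.........
Generation 2: 0 live cells
...........
...........
...........
...........
...........
...........
...........
...........
Generation 3: 0 live cells
...........
...........
...........
...........
...........
...........
...........
...........
Population at generation 3: 0

Answer: 0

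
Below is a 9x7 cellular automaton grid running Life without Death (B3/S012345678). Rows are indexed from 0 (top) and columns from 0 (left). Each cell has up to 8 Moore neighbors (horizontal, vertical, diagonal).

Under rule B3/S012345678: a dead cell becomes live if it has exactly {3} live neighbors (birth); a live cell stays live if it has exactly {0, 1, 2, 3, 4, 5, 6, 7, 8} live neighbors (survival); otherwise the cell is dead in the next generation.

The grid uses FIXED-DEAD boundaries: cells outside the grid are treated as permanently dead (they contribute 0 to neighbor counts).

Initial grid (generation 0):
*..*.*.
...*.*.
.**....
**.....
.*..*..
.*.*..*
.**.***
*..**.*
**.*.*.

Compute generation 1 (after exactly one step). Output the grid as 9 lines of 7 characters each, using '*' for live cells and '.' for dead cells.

Simulating step by step:
Generation 0 (given above): 27 live cells
Generation 1: 32 live cells
(generation 1 grid is the final answer)

Answer: *..*.*.
.*.*.*.
***....
**.....
.*..*..
**.*..*
***.***
*..**.*
****.*.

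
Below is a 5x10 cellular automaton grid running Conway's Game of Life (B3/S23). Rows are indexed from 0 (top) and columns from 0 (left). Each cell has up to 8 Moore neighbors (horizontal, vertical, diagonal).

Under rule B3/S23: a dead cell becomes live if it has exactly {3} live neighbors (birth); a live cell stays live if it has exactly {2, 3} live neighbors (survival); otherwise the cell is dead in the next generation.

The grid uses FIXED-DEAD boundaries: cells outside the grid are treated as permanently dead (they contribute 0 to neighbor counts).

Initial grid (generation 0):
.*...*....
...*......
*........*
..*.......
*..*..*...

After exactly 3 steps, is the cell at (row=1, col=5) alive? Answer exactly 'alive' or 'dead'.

Answer: dead

Derivation:
Simulating step by step:
Generation 0 (given above): 9 live cells
Generation 1: 1 live cells
..........
..........
..........
.*........
..........
Generation 2: 0 live cells
..........
..........
..........
..........
..........
Generation 3: 0 live cells
..........
..........
..........
..........
..........

Cell (1,5) at generation 3: 0 -> dead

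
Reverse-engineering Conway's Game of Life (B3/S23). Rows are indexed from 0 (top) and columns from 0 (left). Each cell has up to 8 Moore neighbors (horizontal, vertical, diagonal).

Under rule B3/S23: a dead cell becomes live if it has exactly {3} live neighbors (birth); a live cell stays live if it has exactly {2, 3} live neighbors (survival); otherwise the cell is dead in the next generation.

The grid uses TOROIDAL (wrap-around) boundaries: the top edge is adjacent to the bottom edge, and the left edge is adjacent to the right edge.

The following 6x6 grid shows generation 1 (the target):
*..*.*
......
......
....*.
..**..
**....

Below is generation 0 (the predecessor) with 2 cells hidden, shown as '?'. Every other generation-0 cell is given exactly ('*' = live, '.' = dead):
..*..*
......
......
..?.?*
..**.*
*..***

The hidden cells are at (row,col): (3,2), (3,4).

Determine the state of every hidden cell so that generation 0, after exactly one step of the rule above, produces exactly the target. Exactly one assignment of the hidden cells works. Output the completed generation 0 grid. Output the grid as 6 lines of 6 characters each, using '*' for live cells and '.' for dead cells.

Answer: ..*..*
......
......
.....*
..**.*
*..***

Derivation:
Hidden generation-0 cells (in order): (3,2), (3,4).
A hidden cell only influences target cells in its own 3x3 neighborhood. Try each of the 2^2 = 4 assignments, step the completed generation 0 forward once under B3/S23, and compare with the target:
  (3,2)=. (3,4)=. -> step reproduces the target at every cell -> ACCEPT
  (3,2)=. (3,4)=* -> step gives (3,3)='*' but target has '.' -> reject
  (3,2)=* (3,4)=. -> step gives (3,2)='*' but target has '.' -> reject
  (3,2)=* (3,4)=* -> step gives (3,2)='*' but target has '.' -> reject
Unique solution: (3,2)=dead, (3,4)=dead.
Check: live-neighbor counts of every cell in the completed generation 0:
321343
111111
100011
212231
422364
334454
Applying B3/S23 to generation 0 with these counts gives:
*..*.*
......
......
....*.
..**..
**....
which matches the target exactly.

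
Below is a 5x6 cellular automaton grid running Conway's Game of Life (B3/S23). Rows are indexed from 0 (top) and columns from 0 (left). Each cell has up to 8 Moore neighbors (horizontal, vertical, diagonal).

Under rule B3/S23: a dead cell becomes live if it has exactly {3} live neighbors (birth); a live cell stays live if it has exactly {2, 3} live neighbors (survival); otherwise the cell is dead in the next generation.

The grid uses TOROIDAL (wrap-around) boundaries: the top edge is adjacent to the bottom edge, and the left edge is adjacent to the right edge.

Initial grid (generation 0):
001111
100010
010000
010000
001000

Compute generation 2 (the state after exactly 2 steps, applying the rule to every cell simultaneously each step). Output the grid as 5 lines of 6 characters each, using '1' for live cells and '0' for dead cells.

Answer: 000010
000010
000101
000100
000011

Derivation:
Simulating step by step:
Generation 0 (given above): 9 live cells
Generation 1: 15 live cells
011011
111010
110000
011000
011010
Generation 2: 7 live cells
(generation 2 grid is the final answer)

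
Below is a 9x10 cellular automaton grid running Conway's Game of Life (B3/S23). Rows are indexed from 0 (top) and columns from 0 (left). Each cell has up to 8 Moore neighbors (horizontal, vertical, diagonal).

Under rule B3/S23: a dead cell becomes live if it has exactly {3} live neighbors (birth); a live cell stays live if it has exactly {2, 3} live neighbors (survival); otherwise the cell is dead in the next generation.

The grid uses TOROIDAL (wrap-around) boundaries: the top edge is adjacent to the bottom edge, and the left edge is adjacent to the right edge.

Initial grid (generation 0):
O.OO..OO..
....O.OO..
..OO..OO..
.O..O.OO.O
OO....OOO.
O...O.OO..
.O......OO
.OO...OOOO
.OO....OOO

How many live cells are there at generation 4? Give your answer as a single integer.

Simulating step by step:
Generation 0 (given above): 40 live cells
Generation 1: 21 live cells
O.OO.O...O
.O..O...O.
..OOO.....
.O.O.....O
.O........
.....OO...
.OO..O....
......O...
..........
Generation 2: 24 live cells
OOOOO....O
OO...O...O
OO..O.....
OO.OO.....
O.O.......
.OO..OO...
.....O....
..........
..........
Generation 3: 24 live cells
..OOO....O
.....O....
...OOO....
...OO....O
O...OO....
.OO..OO...
.....OO...
..........
OOOO......
Generation 4: 18 live cells
O...O.....
..O..O....
...O.O....
..........
OOO...O...
.O........
.....OO...
.OO.......
OO..O.....
Population at generation 4: 18

Answer: 18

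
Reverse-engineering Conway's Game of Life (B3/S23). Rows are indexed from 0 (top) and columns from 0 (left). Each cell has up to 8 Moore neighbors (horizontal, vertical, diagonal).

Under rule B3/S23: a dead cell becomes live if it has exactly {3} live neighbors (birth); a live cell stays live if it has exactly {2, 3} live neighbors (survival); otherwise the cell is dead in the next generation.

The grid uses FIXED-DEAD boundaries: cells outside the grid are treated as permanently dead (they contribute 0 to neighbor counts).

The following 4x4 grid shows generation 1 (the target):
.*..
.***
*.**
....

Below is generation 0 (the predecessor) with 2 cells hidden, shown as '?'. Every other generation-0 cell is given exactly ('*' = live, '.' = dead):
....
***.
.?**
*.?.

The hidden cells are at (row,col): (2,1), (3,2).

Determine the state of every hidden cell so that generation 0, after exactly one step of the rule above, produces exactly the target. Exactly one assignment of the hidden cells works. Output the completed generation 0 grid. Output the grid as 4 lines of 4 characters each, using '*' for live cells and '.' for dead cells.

Hidden generation-0 cells (in order): (2,1), (3,2).
A hidden cell only influences target cells in its own 3x3 neighborhood. Try each of the 2^2 = 4 assignments, step the completed generation 0 forward once under B3/S23, and compare with the target:
  (2,1)=. (3,2)=. -> step reproduces the target at every cell -> ACCEPT
  (2,1)=. (3,2)=* -> step gives (2,2)='.' but target has '*' -> reject
  (2,1)=* (3,2)=. -> step gives (1,0)='*' but target has '.' -> reject
  (2,1)=* (3,2)=* -> step gives (1,0)='*' but target has '.' -> reject
Unique solution: (2,1)=dead, (3,2)=dead.
Check: live-neighbor counts of every cell in the completed generation 0:
2321
1333
3532
0222
Applying B3/S23 to generation 0 with these counts gives:
.*..
.***
*.**
....
which matches the target exactly.

Answer: ....
***.
..**
*...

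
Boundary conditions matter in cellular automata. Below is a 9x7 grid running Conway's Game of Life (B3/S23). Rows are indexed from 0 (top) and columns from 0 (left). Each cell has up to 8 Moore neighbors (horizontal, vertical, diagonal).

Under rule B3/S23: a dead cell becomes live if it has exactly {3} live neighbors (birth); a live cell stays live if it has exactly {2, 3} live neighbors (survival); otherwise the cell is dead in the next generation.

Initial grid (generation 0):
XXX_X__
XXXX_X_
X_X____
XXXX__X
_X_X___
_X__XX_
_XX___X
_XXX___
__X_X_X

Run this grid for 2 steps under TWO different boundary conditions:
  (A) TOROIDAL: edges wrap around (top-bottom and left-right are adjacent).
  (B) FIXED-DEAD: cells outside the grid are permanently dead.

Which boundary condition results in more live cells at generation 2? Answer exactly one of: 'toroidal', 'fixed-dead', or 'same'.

Answer: fixed-dead

Derivation:
Under TOROIDAL boundary, generation 2:
___XX__
___XXX_
___XXX_
___X__X
X__X__X
__XX___
___X__X
______X
____XX_
Population = 20

Under FIXED-DEAD boundary, generation 2:
_______
___XXX_
___XX__
___X___
XX_X_X_
XXXX__X
XX_X__X
_X__XX_
_______
Population = 22

Comparison: toroidal=20, fixed-dead=22 -> fixed-dead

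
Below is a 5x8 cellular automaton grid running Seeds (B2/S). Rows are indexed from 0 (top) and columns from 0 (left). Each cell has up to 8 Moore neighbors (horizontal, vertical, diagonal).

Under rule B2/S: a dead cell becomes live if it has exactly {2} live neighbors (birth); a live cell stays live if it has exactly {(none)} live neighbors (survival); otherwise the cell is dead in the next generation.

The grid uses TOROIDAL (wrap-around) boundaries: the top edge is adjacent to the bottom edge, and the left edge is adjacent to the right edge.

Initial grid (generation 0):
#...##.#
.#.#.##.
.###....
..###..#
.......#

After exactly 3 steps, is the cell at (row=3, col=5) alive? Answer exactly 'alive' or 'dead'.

Simulating step by step:
Generation 0 (given above): 16 live cells
Generation 1: 7 live cells
.###....
........
.......#
......#.
.##.....
Generation 2: 10 live cells
#.......
##.#....
......#.
###....#
#.......
Generation 3: 5 live cells
..#.....
..#.....
...#....
......#.
..#.....

Cell (3,5) at generation 3: 0 -> dead

Answer: dead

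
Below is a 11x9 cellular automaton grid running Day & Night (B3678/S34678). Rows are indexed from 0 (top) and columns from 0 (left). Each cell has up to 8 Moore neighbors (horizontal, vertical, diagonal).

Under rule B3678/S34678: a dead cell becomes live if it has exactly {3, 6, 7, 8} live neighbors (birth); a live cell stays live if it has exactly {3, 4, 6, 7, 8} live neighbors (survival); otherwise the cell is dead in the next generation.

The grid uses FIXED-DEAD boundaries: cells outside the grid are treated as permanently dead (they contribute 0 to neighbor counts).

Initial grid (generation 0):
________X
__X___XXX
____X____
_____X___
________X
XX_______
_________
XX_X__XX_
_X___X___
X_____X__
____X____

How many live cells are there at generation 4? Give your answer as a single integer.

Simulating step by step:
Generation 0 (given above): 20 live cells
Generation 1: 10 live cells
_________
_______X_
_____XXX_
_________
_________
_________
__X______
__X______
_XX____X_
_____X___
_________
Generation 2: 4 live cells
_________
_________
______X__
______X__
_________
_________
_________
__XX_____
_________
_________
_________
Generation 3: 0 live cells
_________
_________
_________
_________
_________
_________
_________
_________
_________
_________
_________
Generation 4: 0 live cells
_________
_________
_________
_________
_________
_________
_________
_________
_________
_________
_________
Population at generation 4: 0

Answer: 0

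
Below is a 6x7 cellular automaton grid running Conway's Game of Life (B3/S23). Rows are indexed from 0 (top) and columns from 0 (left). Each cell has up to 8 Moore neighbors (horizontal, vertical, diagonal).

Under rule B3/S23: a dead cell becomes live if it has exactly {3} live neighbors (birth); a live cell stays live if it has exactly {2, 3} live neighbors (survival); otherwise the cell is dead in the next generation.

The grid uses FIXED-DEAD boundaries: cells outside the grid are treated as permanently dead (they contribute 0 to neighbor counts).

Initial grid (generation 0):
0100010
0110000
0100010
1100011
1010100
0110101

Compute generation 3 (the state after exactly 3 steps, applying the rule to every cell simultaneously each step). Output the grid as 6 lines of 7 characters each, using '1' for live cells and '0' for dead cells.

Simulating step by step:
Generation 0 (given above): 17 live cells
Generation 1: 19 live cells
0110000
1110000
0000011
1010111
1010101
0110010
Generation 2: 18 live cells
1010000
1010000
1011101
0000100
1010101
0111010
Generation 3: 14 live cells
(generation 3 grid is the final answer)

Answer: 0000000
1010000
0010110
0010100
0010100
0111110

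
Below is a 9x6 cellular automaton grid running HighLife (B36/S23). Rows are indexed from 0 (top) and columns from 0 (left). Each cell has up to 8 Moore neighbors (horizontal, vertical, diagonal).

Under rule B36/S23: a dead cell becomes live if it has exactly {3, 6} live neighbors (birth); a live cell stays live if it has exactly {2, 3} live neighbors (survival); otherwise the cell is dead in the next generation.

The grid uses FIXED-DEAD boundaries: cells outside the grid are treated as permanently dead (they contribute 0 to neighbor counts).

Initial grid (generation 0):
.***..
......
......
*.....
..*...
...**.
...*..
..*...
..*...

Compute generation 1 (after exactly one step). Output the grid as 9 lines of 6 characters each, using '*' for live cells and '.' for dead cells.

Simulating step by step:
Generation 0 (given above): 10 live cells
Generation 1: 11 live cells
(generation 1 grid is the final answer)

Answer: ..*...
..*...
......
......
...*..
..***.
..***.
..**..
......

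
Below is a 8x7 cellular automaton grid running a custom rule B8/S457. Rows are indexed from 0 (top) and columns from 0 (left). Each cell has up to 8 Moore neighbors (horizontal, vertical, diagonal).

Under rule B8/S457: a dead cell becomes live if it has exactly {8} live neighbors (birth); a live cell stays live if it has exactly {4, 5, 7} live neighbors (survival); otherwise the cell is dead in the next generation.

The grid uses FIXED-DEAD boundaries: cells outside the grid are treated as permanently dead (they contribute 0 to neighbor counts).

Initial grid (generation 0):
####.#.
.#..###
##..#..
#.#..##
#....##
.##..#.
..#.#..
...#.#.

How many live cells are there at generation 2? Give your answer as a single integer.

Answer: 0

Derivation:
Simulating step by step:
Generation 0 (given above): 26 live cells
Generation 1: 7 live cells
.......
.#..##.
.#.....
.....#.
.....##
.......
.......
.......
Generation 2: 0 live cells
.......
.......
.......
.......
.......
.......
.......
.......
Population at generation 2: 0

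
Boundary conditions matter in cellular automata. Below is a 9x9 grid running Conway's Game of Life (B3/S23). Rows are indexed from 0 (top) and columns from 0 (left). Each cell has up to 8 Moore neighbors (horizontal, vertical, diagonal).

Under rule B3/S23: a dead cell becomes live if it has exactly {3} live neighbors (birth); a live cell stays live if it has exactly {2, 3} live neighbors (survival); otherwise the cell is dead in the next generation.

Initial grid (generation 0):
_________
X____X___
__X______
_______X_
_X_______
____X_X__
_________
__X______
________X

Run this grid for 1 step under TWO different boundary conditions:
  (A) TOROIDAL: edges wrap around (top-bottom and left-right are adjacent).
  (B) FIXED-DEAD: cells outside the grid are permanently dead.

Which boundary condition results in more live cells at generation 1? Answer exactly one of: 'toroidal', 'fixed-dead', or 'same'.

Under TOROIDAL boundary, generation 1:
_________
_________
_________
_________
_________
_________
_________
_________
_________
Population = 0

Under FIXED-DEAD boundary, generation 1:
_________
_________
_________
_________
_________
_________
_________
_________
_________
Population = 0

Comparison: toroidal=0, fixed-dead=0 -> same

Answer: same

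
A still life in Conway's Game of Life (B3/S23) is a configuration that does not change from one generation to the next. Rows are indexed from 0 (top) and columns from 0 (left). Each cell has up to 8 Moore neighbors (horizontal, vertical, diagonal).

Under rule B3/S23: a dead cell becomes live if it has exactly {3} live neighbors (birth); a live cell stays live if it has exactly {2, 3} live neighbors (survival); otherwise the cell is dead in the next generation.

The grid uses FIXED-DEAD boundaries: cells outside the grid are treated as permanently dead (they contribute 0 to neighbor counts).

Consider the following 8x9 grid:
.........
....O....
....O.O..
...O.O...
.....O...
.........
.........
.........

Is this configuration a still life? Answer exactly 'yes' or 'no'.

Answer: no

Derivation:
Compute generation 1 and compare to generation 0 (given above):
Generation 1:
.........
.....O...
...OO....
.....OO..
....O....
.........
.........
.........
Cell (1,4) differs: gen0=1 vs gen1=0 -> NOT a still life.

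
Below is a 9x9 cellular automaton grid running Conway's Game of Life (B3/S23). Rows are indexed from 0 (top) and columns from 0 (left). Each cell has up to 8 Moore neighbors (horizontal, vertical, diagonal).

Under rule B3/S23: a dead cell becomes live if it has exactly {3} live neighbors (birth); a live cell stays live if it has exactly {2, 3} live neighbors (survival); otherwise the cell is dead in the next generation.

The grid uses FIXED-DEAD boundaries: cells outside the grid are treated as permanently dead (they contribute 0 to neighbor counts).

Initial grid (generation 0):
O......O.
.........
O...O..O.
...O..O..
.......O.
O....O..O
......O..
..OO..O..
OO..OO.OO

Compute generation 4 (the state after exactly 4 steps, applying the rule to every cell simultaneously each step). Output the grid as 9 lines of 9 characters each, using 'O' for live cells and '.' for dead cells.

Simulating step by step:
Generation 0 (given above): 21 live cells
Generation 1: 21 live cells
.........
.........
.........
......OO.
......OO.
......OO.
.....OOO.
.OOOO.O..
.OOOOOOO.
Generation 2: 12 live cells
.........
.........
.........
......OO.
.....O..O
........O
..OOO....
.O.......
.O....OO.
Generation 3: 10 live cells
.........
.........
.........
......OO.
......O.O
...OO....
..OO.....
.O.O.....
.........
Generation 4: 8 live cells
(generation 4 grid is the final answer)

Answer: .........
.........
.........
......OO.
.....OO..
..OOO....
.........
...O.....
.........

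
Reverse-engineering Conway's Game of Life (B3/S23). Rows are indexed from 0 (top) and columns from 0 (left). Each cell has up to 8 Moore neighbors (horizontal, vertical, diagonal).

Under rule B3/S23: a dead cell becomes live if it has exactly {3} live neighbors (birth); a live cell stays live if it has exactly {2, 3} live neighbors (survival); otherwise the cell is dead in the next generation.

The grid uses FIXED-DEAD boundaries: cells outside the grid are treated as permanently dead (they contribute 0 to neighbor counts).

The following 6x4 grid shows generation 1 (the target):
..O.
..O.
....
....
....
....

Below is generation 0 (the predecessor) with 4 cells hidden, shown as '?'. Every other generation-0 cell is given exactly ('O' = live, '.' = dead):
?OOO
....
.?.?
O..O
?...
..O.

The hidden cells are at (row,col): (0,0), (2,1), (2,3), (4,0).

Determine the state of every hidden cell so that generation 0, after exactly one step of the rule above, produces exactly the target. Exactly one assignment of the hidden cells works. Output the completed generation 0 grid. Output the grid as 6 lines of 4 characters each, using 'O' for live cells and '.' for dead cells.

Hidden generation-0 cells (in order): (0,0), (2,1), (2,3), (4,0).
A hidden cell only influences target cells in its own 3x3 neighborhood. Try each of the 2^4 = 16 assignments, step the completed generation 0 forward once under B3/S23, and compare with the target:
  (0,0)=. (2,1)=. (2,3)=. (4,0)=. -> step reproduces the target at every cell -> ACCEPT
  (0,0)=. (2,1)=. (2,3)=. (4,0)=O -> step gives (4,1)='O' but target has '.' -> reject
  (0,0)=. (2,1)=. (2,3)=O (4,0)=. -> step gives (1,2)='.' but target has 'O' -> reject
  (0,0)=. (2,1)=. (2,3)=O (4,0)=O -> step gives (1,2)='.' but target has 'O' -> reject
  (0,0)=. (2,1)=O (2,3)=. (4,0)=. -> step gives (1,1)='O' but target has '.' -> reject
  (0,0)=. (2,1)=O (2,3)=. (4,0)=O -> step gives (1,1)='O' but target has '.' -> reject
  (0,0)=. (2,1)=O (2,3)=O (4,0)=. -> step gives (1,1)='O' but target has '.' -> reject
  (0,0)=. (2,1)=O (2,3)=O (4,0)=O -> step gives (1,1)='O' but target has '.' -> reject
  (0,0)=O (2,1)=. (2,3)=. (4,0)=. -> step gives (0,1)='O' but target has '.' -> reject
  (0,0)=O (2,1)=. (2,3)=. (4,0)=O -> step gives (0,1)='O' but target has '.' -> reject
  (0,0)=O (2,1)=. (2,3)=O (4,0)=. -> step gives (0,1)='O' but target has '.' -> reject
  (0,0)=O (2,1)=. (2,3)=O (4,0)=O -> step gives (0,1)='O' but target has '.' -> reject
  (0,0)=O (2,1)=O (2,3)=. (4,0)=. -> step gives (0,1)='O' but target has '.' -> reject
  (0,0)=O (2,1)=O (2,3)=. (4,0)=O -> step gives (0,1)='O' but target has '.' -> reject
  (0,0)=O (2,1)=O (2,3)=O (4,0)=. -> step gives (0,1)='O' but target has '.' -> reject
  (0,0)=O (2,1)=O (2,3)=O (4,0)=O -> step gives (0,1)='O' but target has '.' -> reject
Unique solution: (0,0)=dead, (2,1)=dead, (2,3)=dead, (4,0)=dead.
Check: live-neighbor counts of every cell in the completed generation 0:
1121
1232
1111
0110
1222
0101
Applying B3/S23 to generation 0 with these counts gives:
..O.
..O.
....
....
....
....
which matches the target exactly.

Answer: .OOO
....
....
O..O
....
..O.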